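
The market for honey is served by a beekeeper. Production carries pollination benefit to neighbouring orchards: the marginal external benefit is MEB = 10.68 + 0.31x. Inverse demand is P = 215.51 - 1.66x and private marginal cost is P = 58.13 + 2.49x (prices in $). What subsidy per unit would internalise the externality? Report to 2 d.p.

Social marginal cost = private MC − MEB = 47.45 + 2.18x.
Set SMC = demand: 47.45 + 2.18x = 215.51 - 1.66x → x* = 43.7656.
The Pigouvian subsidy equals MEB at x*: 10.68 + 0.31×43.7656 = 24.2473.

subsidy = $24.25 per unit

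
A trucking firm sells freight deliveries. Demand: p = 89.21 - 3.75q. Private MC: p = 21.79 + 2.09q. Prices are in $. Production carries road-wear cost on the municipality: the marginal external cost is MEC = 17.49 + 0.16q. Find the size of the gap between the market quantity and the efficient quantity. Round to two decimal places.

Market equilibrium (private): 21.79 + 2.09q = 89.21 - 3.75q → q_m = 11.5445.
Social marginal cost = private MC + MEC = 39.28 + 2.25q.
Set SMC = demand: 39.28 + 2.25q = 89.21 - 3.75q → q* = 8.3217.
Gap = |11.5445 − 8.3217| = 3.2228.

3.22 units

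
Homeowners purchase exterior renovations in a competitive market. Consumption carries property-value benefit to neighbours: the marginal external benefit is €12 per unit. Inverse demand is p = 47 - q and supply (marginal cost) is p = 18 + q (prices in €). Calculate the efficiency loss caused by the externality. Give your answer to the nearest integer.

Market equilibrium (private): 18 + q = 47 - q → q_m = 14.5000.
Social marginal benefit = demand + MEB = 59 - q.
Set SMB = MC: 59 - q = 18 + q → q* = 20.5000.
Height of the DWL triangle at q_m is SMB(q_m) − MC(q_m) = MEB(q_m) = 12.0000.
DWL = ½ × 6.0000 × 12.0000 = 36.0000.

DWL = €36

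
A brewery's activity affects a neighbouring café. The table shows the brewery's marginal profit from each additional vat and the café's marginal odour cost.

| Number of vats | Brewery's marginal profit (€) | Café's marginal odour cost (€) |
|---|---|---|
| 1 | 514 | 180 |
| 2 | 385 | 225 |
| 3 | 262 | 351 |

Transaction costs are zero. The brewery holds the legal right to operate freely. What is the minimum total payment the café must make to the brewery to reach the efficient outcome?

Left alone the brewery would choose level 3 (marginal profit stays positive).
Efficient level: k* = 2 (marginal profit ≥ marginal odour cost through 2).
The café must at least cover the brewery's forgone profit from cutting 3→2: 262 = 262.

€262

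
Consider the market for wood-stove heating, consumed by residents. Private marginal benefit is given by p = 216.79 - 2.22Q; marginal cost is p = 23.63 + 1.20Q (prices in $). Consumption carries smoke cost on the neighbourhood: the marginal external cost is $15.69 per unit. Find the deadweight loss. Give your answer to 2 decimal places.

Market equilibrium (private): 23.63 + 1.20Q = 216.79 - 2.22Q → Q_m = 56.4795.
Social marginal benefit = demand − MEC = 201.10 - 2.22Q.
Set SMB = MC: 201.10 - 2.22Q = 23.63 + 1.20Q → Q* = 51.8918.
Between Q* and Q_m the wedge MC − SMB runs linearly from 0 to MEC(Q_m), so the loss is a triangle.
DWL = ½ × 4.5877 × 15.6900 = 35.9905.

DWL = $35.99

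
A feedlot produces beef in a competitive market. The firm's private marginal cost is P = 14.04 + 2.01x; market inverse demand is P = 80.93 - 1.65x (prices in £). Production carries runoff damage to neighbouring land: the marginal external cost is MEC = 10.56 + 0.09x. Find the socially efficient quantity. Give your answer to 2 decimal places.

Social marginal cost = private MC + MEC = 24.60 + 2.10x.
Set SMC = demand: 24.60 + 2.10x = 80.93 - 1.65x → x* = 15.0213.

x* = 15.02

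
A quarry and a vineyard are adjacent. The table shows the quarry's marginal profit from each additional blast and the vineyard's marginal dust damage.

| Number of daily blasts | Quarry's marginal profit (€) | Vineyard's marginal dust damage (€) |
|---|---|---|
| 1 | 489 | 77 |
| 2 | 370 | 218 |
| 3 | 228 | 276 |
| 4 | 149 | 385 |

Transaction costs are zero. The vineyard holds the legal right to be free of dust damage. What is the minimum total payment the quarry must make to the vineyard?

Efficient level: marginal profit ≥ marginal dust damage through level 2, so k* = 2.
With the vineyard holding the right, the quarry must at least compensate total damage at k*: 77 + 218 = 295.

€295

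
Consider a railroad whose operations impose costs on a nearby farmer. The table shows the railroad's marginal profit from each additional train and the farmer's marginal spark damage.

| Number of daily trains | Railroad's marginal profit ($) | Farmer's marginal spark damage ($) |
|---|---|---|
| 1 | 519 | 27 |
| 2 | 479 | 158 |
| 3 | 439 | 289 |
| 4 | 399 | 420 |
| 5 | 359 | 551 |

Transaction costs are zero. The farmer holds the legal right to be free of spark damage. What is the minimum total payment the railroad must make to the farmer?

$474

Efficient level: marginal profit ≥ marginal spark damage through level 3, so k* = 3.
With the farmer holding the right, the railroad must at least compensate total damage at k*: 27 + 158 + 289 = 474.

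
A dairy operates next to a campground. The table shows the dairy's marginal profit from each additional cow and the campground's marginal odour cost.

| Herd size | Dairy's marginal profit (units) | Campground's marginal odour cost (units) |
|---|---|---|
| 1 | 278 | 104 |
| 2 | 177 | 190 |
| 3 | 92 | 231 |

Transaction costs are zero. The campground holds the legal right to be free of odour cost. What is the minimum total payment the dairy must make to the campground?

Efficient level: marginal profit ≥ marginal odour cost through level 1, so k* = 1.
With the campground holding the right, the dairy must at least compensate total damage at k*: 104 = 104.

104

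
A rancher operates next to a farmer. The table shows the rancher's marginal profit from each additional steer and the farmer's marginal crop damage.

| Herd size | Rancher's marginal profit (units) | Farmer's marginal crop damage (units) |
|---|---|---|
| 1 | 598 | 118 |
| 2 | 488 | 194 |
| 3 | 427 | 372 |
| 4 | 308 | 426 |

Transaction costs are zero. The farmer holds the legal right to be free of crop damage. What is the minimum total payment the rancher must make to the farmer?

684

Efficient level: marginal profit ≥ marginal crop damage through level 3, so k* = 3.
With the farmer holding the right, the rancher must at least compensate total damage at k*: 118 + 194 + 372 = 684.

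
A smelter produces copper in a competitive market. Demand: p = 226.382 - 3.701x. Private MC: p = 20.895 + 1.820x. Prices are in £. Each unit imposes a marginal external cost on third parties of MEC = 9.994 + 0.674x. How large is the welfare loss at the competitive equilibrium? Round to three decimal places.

Market equilibrium (private): 20.895 + 1.820x = 226.382 - 3.701x → x_m = 37.2192.
Social marginal cost = private MC + MEC = 30.889 + 2.494x.
Set SMC = demand: 30.889 + 2.494x = 226.382 - 3.701x → x* = 31.5566.
The welfare-loss triangle has base |x_m − x*| and height MEC(x_m) (the vertical gap between SMC and demand is zero at x* and MEC at x_m).
DWL = ½ × 5.6626 × 35.0797 = 99.3212.

DWL = £99.321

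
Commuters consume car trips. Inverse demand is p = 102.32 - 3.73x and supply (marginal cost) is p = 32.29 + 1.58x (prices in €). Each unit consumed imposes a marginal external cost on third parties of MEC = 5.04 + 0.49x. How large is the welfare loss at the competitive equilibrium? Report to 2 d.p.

Market equilibrium (private): 32.29 + 1.58x = 102.32 - 3.73x → x_m = 13.1883.
Social marginal benefit = demand − MEC = 97.28 - 4.22x.
Set SMB = MC: 97.28 - 4.22x = 32.29 + 1.58x → x* = 11.2052.
Height of the DWL triangle at x_m is MC(x_m) − SMB(x_m) = MEC(x_m) = 11.5023.
DWL = ½ × 1.9831 × 11.5023 = 11.4051.

DWL = €11.41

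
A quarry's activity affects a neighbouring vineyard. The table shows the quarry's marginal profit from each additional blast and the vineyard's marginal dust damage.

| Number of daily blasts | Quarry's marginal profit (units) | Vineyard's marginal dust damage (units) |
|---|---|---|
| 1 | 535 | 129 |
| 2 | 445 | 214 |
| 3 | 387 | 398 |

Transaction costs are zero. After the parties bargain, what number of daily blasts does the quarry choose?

Bargaining reaches the level where marginal profit last exceeds marginal dust damage.
That holds through level 2 (445 ≥ 214) but not at 3 (387 < 398).

2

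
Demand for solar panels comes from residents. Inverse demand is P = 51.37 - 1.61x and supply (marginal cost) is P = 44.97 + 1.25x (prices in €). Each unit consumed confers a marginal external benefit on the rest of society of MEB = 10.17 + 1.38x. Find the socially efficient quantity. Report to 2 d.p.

x* = 11.20

Social marginal benefit = demand + MEB = 61.54 - 0.23x.
Set SMB = MC: 61.54 - 0.23x = 44.97 + 1.25x → x* = 11.1959.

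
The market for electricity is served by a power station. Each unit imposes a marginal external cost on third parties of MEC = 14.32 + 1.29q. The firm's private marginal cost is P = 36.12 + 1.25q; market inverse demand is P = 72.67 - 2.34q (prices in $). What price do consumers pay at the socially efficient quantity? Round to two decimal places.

P = $62.01

Social marginal cost = private MC + MEC = 50.44 + 2.54q.
Set SMC = demand: 50.44 + 2.54q = 72.67 - 2.34q → q* = 4.5553.
Consumer price on the demand curve at q*: 72.67 − 2.34×4.5553 = 62.0106.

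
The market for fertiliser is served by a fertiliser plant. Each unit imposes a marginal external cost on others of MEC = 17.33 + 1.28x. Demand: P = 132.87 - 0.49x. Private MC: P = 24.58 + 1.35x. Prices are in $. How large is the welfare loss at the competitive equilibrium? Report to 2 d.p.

Market equilibrium (private): 24.58 + 1.35x = 132.87 - 0.49x → x_m = 58.8533.
Social marginal cost = private MC + MEC = 41.91 + 2.63x.
Set SMC = demand: 41.91 + 2.63x = 132.87 - 0.49x → x* = 29.1538.
Height of the DWL triangle at x_m is SMC(x_m) − demand(x_m) = MEC(x_m) = 92.6622.
DWL = ½ × 29.6995 × 92.6622 = 1376.0105.

DWL = $1376.01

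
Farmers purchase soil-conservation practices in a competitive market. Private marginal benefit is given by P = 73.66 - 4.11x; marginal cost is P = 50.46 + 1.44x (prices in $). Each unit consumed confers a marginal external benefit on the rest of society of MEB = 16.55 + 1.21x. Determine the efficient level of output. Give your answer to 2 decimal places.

Social marginal benefit = demand + MEB = 90.21 - 2.90x.
Set SMB = MC: 90.21 - 2.90x = 50.46 + 1.44x → x* = 9.1590.

x* = 9.16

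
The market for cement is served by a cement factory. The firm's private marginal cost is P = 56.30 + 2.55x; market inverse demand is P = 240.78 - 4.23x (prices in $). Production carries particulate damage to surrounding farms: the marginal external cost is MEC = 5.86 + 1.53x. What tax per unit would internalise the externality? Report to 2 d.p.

tax = $38.75 per unit

Social marginal cost = private MC + MEC = 62.16 + 4.08x.
Set SMC = demand: 62.16 + 4.08x = 240.78 - 4.23x → x* = 21.4946.
The Pigouvian tax equals MEC at x*: 5.86 + 1.53×21.4946 = 38.7467.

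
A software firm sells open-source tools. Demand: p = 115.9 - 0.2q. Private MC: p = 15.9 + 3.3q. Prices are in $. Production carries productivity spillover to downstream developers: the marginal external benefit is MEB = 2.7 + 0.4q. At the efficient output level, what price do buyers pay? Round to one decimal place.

P = $109.3

Social marginal cost = private MC − MEB = 13.2 + 2.9q.
Set SMC = demand: 13.2 + 2.9q = 115.9 - 0.2q → q* = 33.1290.
Consumer price on the demand curve at q*: 115.9 − 0.2×33.1290 = 109.2742.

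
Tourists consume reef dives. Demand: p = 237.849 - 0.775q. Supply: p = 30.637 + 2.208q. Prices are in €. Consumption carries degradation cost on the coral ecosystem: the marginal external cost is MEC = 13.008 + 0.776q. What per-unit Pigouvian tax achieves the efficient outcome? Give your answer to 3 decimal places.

tax = €53.099 per unit

Social marginal benefit = demand − MEC = 224.841 - 1.551q.
Set SMB = MC: 224.841 - 1.551q = 30.637 + 2.208q → q* = 51.6637.
The Pigouvian tax equals MEC at q*: 13.008 + 0.776×51.6637 = 53.0990.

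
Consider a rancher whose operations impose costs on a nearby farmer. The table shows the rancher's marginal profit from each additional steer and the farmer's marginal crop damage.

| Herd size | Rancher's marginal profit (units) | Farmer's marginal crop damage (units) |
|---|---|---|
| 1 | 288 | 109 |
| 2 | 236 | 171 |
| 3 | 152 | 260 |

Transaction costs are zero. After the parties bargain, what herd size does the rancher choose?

2

Bargaining reaches the level where marginal profit last exceeds marginal crop damage.
That holds through level 2 (236 ≥ 171) but not at 3 (152 < 260).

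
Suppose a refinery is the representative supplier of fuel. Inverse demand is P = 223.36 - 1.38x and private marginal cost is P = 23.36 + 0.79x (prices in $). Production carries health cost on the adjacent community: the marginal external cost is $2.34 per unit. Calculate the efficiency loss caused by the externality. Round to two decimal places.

DWL = $1.26

Market equilibrium (private): 23.36 + 0.79x = 223.36 - 1.38x → x_m = 92.1659.
Social marginal cost = private MC + MEC = 25.70 + 0.79x.
Set SMC = demand: 25.70 + 0.79x = 223.36 - 1.38x → x* = 91.0876.
Height of the DWL triangle at x_m is SMC(x_m) − demand(x_m) = MEC(x_m) = 2.3400.
DWL = ½ × 1.0783 × 2.3400 = 1.2616.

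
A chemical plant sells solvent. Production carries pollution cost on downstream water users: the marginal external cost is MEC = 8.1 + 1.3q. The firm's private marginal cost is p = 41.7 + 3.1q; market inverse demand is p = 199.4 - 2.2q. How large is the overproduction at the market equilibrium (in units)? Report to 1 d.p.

7.1 units

Market equilibrium (private): 41.7 + 3.1q = 199.4 - 2.2q → q_m = 29.7547.
Social marginal cost = private MC + MEC = 49.8 + 4.4q.
Set SMC = demand: 49.8 + 4.4q = 199.4 - 2.2q → q* = 22.6667.
Gap = |29.7547 − 22.6667| = 7.0880.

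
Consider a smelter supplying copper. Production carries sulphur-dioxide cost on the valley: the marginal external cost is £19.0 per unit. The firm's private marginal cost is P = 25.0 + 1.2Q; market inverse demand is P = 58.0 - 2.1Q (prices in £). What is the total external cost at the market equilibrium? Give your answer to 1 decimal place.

£190.0

Market equilibrium (private): 25.0 + 1.2Q = 58.0 - 2.1Q → Q_m = 10.0000.
Total external cost = MEC × Q_m = 19.0 × 10.0000 = 190.0000.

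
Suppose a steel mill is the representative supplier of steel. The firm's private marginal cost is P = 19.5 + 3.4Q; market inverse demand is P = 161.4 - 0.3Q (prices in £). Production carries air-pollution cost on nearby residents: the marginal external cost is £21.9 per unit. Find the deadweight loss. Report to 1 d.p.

Market equilibrium (private): 19.5 + 3.4Q = 161.4 - 0.3Q → Q_m = 38.3514.
Social marginal cost = private MC + MEC = 41.4 + 3.4Q.
Set SMC = demand: 41.4 + 3.4Q = 161.4 - 0.3Q → Q* = 32.4324.
The loss is the area between SMC and demand from Q* to Q_m; with linear curves that's a triangle of height MEC(Q_m).
DWL = ½ × 5.9190 × 21.9000 = 64.8131.

DWL = £64.8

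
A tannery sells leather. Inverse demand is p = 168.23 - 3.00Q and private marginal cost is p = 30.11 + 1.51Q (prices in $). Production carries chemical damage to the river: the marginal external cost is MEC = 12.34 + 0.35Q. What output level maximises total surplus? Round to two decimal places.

Social marginal cost = private MC + MEC = 42.45 + 1.86Q.
Set SMC = demand: 42.45 + 1.86Q = 168.23 - 3.00Q → Q* = 25.8807.

Q* = 25.88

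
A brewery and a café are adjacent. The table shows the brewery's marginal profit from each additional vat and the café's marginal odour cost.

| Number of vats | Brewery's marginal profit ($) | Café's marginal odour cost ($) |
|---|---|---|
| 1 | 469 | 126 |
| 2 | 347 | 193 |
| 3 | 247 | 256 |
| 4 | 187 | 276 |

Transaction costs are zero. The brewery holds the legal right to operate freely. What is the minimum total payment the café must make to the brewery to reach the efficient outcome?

Left alone the brewery would choose level 4 (marginal profit stays positive).
Efficient level: k* = 2 (marginal profit ≥ marginal odour cost through 2).
The café must at least cover the brewery's forgone profit from cutting 4→2: 247 + 187 = 434.

$434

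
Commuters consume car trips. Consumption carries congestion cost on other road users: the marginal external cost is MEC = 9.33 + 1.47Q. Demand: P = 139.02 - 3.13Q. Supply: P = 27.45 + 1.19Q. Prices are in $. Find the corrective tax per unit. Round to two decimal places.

tax = $35.29 per unit

Social marginal benefit = demand − MEC = 129.69 - 4.60Q.
Set SMB = MC: 129.69 - 4.60Q = 27.45 + 1.19Q → Q* = 17.6580.
The Pigouvian tax equals MEC at Q*: 9.33 + 1.47×17.6580 = 35.2873.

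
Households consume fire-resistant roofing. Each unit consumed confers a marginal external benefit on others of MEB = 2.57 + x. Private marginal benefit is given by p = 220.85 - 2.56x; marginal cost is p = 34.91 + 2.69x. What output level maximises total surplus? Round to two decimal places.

x* = 44.36

Social marginal benefit = demand + MEB = 223.42 - 1.56x.
Set SMB = MC: 223.42 - 1.56x = 34.91 + 2.69x → x* = 44.3553.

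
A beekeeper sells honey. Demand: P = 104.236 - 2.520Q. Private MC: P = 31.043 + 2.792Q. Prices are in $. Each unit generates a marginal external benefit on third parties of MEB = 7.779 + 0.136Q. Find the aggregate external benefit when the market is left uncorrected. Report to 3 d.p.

Market equilibrium (private): 31.043 + 2.792Q = 104.236 - 2.520Q → Q_m = 13.7788.
Total external benefit = ∫₀^{Q_m} (7.779 + 0.136Q) dQ = 7.779×13.7788 + ½×0.136×13.7788² = 120.0954.

$120.095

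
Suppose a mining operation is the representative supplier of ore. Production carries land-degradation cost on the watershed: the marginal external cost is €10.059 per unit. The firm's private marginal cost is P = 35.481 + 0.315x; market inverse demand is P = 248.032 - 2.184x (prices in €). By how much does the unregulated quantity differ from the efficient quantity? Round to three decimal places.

4.025 units

Market equilibrium (private): 35.481 + 0.315x = 248.032 - 2.184x → x_m = 85.0544.
Social marginal cost = private MC + MEC = 45.540 + 0.315x.
Set SMC = demand: 45.540 + 0.315x = 248.032 - 2.184x → x* = 81.0292.
Gap = |85.0544 − 81.0292| = 4.0252.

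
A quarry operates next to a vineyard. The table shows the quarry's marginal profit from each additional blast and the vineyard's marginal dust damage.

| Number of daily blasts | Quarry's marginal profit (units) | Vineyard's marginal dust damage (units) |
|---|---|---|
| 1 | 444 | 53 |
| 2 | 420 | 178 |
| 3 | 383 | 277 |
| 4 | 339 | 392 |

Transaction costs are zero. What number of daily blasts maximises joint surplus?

3

Bargaining reaches the level where marginal profit last exceeds marginal dust damage.
That holds through level 3 (383 ≥ 277) but not at 4 (339 < 392).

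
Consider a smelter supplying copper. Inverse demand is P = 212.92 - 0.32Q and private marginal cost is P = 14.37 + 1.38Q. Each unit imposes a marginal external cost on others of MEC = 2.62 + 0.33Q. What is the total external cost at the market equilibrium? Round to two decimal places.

Market equilibrium (private): 14.37 + 1.38Q = 212.92 - 0.32Q → Q_m = 116.7941.
Total external cost = ∫₀^{Q_m} (2.62 + 0.33Q) dQ = 2.62×116.7941 + ½×0.33×116.7941² = 2556.7427.

2556.74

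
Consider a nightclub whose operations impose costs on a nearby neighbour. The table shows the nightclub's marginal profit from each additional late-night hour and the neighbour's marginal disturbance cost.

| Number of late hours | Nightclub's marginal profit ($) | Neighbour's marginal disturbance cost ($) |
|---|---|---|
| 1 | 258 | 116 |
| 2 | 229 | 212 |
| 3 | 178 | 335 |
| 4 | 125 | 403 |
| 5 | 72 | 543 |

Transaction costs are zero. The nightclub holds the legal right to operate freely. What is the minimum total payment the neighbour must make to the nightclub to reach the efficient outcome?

$375

Left alone the nightclub would choose level 5 (marginal profit stays positive).
Efficient level: k* = 2 (marginal profit ≥ marginal disturbance cost through 2).
The neighbour must at least cover the nightclub's forgone profit from cutting 5→2: 178 + 125 + 72 = 375.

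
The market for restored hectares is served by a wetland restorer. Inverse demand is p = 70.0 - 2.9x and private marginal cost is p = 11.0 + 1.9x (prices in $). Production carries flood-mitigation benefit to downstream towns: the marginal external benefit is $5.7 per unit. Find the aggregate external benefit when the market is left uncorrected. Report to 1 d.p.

$70.1

Market equilibrium (private): 11.0 + 1.9x = 70.0 - 2.9x → x_m = 12.2917.
Total external benefit = MEB × x_m = 5.7 × 12.2917 = 70.0627.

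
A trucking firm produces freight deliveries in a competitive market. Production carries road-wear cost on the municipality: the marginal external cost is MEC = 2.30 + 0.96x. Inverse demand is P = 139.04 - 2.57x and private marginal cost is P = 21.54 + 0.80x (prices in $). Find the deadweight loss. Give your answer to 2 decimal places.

DWL = $147.76

Market equilibrium (private): 21.54 + 0.80x = 139.04 - 2.57x → x_m = 34.8665.
Social marginal cost = private MC + MEC = 23.84 + 1.76x.
Set SMC = demand: 23.84 + 1.76x = 139.04 - 2.57x → x* = 26.6051.
Between x* and x_m the wedge SMC − demand runs linearly from 0 to MEC(x_m), so the loss is a triangle.
DWL = ½ × 8.2614 × 35.7718 = 147.7626.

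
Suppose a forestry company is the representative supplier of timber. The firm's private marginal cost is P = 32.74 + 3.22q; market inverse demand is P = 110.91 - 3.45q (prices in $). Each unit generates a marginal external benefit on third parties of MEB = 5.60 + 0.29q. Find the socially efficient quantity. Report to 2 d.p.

Social marginal cost = private MC − MEB = 27.14 + 2.93q.
Set SMC = demand: 27.14 + 2.93q = 110.91 - 3.45q → q* = 13.1301.

q* = 13.13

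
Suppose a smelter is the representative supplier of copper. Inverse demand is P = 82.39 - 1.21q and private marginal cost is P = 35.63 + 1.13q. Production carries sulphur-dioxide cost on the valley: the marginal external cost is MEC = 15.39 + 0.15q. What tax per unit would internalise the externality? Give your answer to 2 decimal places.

Social marginal cost = private MC + MEC = 51.02 + 1.28q.
Set SMC = demand: 51.02 + 1.28q = 82.39 - 1.21q → q* = 12.5984.
The Pigouvian tax equals MEC at q*: 15.39 + 0.15×12.5984 = 17.2798.

tax = 17.28 per unit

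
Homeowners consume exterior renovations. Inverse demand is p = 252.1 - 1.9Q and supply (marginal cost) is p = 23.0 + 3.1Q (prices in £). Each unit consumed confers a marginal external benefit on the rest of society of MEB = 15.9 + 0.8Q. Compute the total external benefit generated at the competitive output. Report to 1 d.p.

£1568.3

Market equilibrium (private): 23.0 + 3.1Q = 252.1 - 1.9Q → Q_m = 45.8200.
Total external benefit = ∫₀^{Q_m} (15.9 + 0.8Q) dQ = 15.9×45.8200 + ½×0.8×45.8200² = 1568.3270.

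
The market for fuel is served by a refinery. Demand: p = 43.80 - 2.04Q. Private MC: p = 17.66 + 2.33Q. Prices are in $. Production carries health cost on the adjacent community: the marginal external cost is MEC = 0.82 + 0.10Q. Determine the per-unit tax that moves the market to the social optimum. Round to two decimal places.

tax = $1.39 per unit

Social marginal cost = private MC + MEC = 18.48 + 2.43Q.
Set SMC = demand: 18.48 + 2.43Q = 43.80 - 2.04Q → Q* = 5.6644.
The Pigouvian tax equals MEC at Q*: 0.82 + 0.10×5.6644 = 1.3864.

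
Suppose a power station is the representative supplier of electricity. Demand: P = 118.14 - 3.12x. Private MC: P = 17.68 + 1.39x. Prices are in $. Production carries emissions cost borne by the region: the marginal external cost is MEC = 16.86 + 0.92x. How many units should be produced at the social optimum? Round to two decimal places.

Social marginal cost = private MC + MEC = 34.54 + 2.31x.
Set SMC = demand: 34.54 + 2.31x = 118.14 - 3.12x → x* = 15.3959.

x* = 15.40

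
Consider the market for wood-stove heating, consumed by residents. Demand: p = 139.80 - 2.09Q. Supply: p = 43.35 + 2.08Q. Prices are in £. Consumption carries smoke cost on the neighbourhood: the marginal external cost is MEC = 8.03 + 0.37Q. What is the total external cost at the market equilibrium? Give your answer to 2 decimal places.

£284.70

Market equilibrium (private): 43.35 + 2.08Q = 139.80 - 2.09Q → Q_m = 23.1295.
Total external cost = ∫₀^{Q_m} (8.03 + 0.37Q) dQ = 8.03×23.1295 + ½×0.37×23.1295² = 284.7000.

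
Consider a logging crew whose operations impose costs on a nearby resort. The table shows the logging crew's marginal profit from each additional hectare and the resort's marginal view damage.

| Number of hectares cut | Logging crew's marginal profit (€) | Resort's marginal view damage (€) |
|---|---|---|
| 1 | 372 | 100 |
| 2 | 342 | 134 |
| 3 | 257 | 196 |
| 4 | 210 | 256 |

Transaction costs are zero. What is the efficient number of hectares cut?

Bargaining reaches the level where marginal profit last exceeds marginal view damage.
That holds through level 3 (257 ≥ 196) but not at 4 (210 < 256).

3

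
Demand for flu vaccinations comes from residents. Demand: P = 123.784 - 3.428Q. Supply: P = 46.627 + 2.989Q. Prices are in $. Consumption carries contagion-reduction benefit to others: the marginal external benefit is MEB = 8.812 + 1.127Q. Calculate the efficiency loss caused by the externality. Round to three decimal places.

DWL = $47.268

Market equilibrium (private): 46.627 + 2.989Q = 123.784 - 3.428Q → Q_m = 12.0238.
Social marginal benefit = demand + MEB = 132.596 - 2.301Q.
Set SMB = MC: 132.596 - 2.301Q = 46.627 + 2.989Q → Q* = 16.2512.
The welfare-loss triangle has base |Q_m − Q*| and height MEB(Q_m) (the vertical gap between SMB and MC is zero at Q* and MEB at Q_m).
DWL = ½ × 4.2274 × 22.3629 = 47.2685.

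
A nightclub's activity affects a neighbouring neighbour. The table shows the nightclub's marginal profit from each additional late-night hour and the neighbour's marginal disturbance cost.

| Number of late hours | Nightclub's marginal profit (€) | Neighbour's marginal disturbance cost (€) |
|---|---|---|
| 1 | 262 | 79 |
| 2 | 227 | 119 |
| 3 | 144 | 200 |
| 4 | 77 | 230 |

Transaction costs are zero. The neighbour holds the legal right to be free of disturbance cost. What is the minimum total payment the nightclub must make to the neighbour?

Efficient level: marginal profit ≥ marginal disturbance cost through level 2, so k* = 2.
With the neighbour holding the right, the nightclub must at least compensate total damage at k*: 79 + 119 = 198.

€198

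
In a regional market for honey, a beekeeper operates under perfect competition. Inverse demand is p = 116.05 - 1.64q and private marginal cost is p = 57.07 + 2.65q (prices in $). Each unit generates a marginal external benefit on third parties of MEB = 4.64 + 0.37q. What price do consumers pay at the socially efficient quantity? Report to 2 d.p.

P = $89.43

Social marginal cost = private MC − MEB = 52.43 + 2.28q.
Set SMC = demand: 52.43 + 2.28q = 116.05 - 1.64q → q* = 16.2296.
Consumer price on the demand curve at q*: 116.05 − 1.64×16.2296 = 89.4335.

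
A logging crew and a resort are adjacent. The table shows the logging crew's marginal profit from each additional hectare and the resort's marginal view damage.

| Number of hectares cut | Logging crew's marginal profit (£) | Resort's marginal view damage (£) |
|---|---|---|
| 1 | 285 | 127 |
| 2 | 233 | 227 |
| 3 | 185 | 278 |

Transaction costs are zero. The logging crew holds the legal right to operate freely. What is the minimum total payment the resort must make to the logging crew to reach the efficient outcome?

Left alone the logging crew would choose level 3 (marginal profit stays positive).
Efficient level: k* = 2 (marginal profit ≥ marginal view damage through 2).
The resort must at least cover the logging crew's forgone profit from cutting 3→2: 185 = 185.

£185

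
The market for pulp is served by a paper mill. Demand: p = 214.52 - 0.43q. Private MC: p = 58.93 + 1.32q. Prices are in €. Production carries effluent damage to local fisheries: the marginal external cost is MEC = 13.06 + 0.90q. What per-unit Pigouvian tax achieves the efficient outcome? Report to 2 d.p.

Social marginal cost = private MC + MEC = 71.99 + 2.22q.
Set SMC = demand: 71.99 + 2.22q = 214.52 - 0.43q → q* = 53.7849.
The Pigouvian tax equals MEC at q*: 13.06 + 0.90×53.7849 = 61.4664.

tax = €61.47 per unit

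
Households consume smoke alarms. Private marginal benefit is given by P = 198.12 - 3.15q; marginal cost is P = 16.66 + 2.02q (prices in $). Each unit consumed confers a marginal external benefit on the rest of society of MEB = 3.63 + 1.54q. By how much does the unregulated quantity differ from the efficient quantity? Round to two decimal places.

15.89 units

Market equilibrium (private): 16.66 + 2.02q = 198.12 - 3.15q → q_m = 35.0986.
Social marginal benefit = demand + MEB = 201.75 - 1.61q.
Set SMB = MC: 201.75 - 1.61q = 16.66 + 2.02q → q* = 50.9890.
Gap = |35.0986 − 50.9890| = 15.8904.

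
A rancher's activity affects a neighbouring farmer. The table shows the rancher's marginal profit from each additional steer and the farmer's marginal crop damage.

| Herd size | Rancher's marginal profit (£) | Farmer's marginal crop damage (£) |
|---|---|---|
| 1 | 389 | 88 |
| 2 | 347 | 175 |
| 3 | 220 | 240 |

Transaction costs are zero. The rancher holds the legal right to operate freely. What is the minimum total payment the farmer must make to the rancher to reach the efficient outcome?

£220

Left alone the rancher would choose level 3 (marginal profit stays positive).
Efficient level: k* = 2 (marginal profit ≥ marginal crop damage through 2).
The farmer must at least cover the rancher's forgone profit from cutting 3→2: 220 = 220.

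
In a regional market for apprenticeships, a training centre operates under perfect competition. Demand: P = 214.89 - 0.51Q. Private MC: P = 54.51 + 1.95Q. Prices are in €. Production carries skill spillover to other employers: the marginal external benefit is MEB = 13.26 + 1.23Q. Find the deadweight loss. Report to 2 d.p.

DWL = €3549.96

Market equilibrium (private): 54.51 + 1.95Q = 214.89 - 0.51Q → Q_m = 65.1951.
Social marginal cost = private MC − MEB = 41.25 + 0.72Q.
Set SMC = demand: 41.25 + 0.72Q = 214.89 - 0.51Q → Q* = 141.1707.
The loss is the area between SMC and demand from Q* to Q_m; with linear curves that's a triangle of height MEB(Q_m).
DWL = ½ × 75.9756 × 93.4500 = 3549.9599.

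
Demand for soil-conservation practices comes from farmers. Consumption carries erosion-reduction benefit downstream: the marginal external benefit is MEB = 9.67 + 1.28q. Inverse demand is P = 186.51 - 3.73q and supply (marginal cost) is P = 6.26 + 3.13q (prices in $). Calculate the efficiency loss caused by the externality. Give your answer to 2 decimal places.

DWL = $168.02

Market equilibrium (private): 6.26 + 3.13q = 186.51 - 3.73q → q_m = 26.2755.
Social marginal benefit = demand + MEB = 196.18 - 2.45q.
Set SMB = MC: 196.18 - 2.45q = 6.26 + 3.13q → q* = 34.0358.
The loss is the area between SMB and MC from q* to q_m; with linear curves that's a triangle of height MEB(q_m).
DWL = ½ × 7.7603 × 43.3027 = 168.0210.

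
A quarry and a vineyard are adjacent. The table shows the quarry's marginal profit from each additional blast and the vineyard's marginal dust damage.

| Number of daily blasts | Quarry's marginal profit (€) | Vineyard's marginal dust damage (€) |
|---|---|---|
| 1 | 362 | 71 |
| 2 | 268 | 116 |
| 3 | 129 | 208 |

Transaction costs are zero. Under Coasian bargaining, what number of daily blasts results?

2

Bargaining reaches the level where marginal profit last exceeds marginal dust damage.
That holds through level 2 (268 ≥ 116) but not at 3 (129 < 208).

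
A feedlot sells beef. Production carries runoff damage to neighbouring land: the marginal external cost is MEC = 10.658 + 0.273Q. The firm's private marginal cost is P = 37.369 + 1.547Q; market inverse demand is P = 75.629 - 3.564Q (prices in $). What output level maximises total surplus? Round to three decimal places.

Social marginal cost = private MC + MEC = 48.027 + 1.820Q.
Set SMC = demand: 48.027 + 1.820Q = 75.629 - 3.564Q → Q* = 5.1267.

Q* = 5.127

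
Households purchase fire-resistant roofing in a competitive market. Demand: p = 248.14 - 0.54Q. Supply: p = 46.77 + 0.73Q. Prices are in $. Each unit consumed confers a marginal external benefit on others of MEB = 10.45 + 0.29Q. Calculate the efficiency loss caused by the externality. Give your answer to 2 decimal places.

Market equilibrium (private): 46.77 + 0.73Q = 248.14 - 0.54Q → Q_m = 158.5591.
Social marginal benefit = demand + MEB = 258.59 - 0.25Q.
Set SMB = MC: 258.59 - 0.25Q = 46.77 + 0.73Q → Q* = 216.1429.
The loss is the area between SMB and MC from Q* to Q_m; with linear curves that's a triangle of height MEB(Q_m).
DWL = ½ × 57.5838 × 56.4321 = 1624.7874.

DWL = $1624.79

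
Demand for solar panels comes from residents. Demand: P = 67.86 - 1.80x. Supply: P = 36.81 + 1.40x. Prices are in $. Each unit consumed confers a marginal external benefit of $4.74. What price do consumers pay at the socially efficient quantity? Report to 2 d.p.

Social marginal benefit = demand + MEB = 72.60 - 1.80x.
Set SMB = MC: 72.60 - 1.80x = 36.81 + 1.40x → x* = 11.1844.
Consumer price on the demand curve at x*: 67.86 − 1.80×11.1844 = 47.7281.

P = $47.73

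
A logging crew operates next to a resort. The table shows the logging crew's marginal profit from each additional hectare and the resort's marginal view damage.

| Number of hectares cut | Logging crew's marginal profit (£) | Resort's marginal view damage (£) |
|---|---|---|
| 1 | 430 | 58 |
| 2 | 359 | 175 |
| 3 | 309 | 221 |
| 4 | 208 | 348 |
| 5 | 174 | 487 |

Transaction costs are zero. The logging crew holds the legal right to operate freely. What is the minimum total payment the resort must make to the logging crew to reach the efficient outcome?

£382

Left alone the logging crew would choose level 5 (marginal profit stays positive).
Efficient level: k* = 3 (marginal profit ≥ marginal view damage through 3).
The resort must at least cover the logging crew's forgone profit from cutting 5→3: 208 + 174 = 382.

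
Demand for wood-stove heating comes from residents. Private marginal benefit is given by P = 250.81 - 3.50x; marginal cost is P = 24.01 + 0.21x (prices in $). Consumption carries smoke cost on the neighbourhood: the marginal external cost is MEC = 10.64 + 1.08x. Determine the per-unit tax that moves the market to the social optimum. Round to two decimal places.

Social marginal benefit = demand − MEC = 240.17 - 4.58x.
Set SMB = MC: 240.17 - 4.58x = 24.01 + 0.21x → x* = 45.1273.
The Pigouvian tax equals MEC at x*: 10.64 + 1.08×45.1273 = 59.3775.

tax = $59.38 per unit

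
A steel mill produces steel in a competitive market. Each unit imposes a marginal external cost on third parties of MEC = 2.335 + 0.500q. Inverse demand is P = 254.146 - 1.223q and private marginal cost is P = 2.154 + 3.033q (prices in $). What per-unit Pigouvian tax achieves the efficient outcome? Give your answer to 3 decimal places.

tax = $28.582 per unit

Social marginal cost = private MC + MEC = 4.489 + 3.533q.
Set SMC = demand: 4.489 + 3.533q = 254.146 - 1.223q → q* = 52.4931.
The Pigouvian tax equals MEC at q*: 2.335 + 0.500×52.4931 = 28.5816.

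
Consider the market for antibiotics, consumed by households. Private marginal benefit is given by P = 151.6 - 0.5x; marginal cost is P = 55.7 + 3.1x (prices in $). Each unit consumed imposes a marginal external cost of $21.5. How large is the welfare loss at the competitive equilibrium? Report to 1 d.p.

DWL = $64.2

Market equilibrium (private): 55.7 + 3.1x = 151.6 - 0.5x → x_m = 26.6389.
Social marginal benefit = demand − MEC = 130.1 - 0.5x.
Set SMB = MC: 130.1 - 0.5x = 55.7 + 3.1x → x* = 20.6667.
The welfare-loss triangle has base |x_m − x*| and height MEC(x_m) (the vertical gap between SMB and MC is zero at x* and MEC at x_m).
DWL = ½ × 5.9722 × 21.5000 = 64.2012.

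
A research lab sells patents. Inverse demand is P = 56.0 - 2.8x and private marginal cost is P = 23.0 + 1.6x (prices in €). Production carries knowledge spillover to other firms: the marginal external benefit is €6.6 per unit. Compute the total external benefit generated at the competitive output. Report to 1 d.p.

Market equilibrium (private): 23.0 + 1.6x = 56.0 - 2.8x → x_m = 7.5000.
Total external benefit = MEB × x_m = 6.6 × 7.5000 = 49.5000.

€49.5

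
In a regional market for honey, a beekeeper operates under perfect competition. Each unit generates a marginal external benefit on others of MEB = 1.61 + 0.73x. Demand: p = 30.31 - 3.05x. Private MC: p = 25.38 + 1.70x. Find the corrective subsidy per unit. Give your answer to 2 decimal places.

Social marginal cost = private MC − MEB = 23.77 + 0.97x.
Set SMC = demand: 23.77 + 0.97x = 30.31 - 3.05x → x* = 1.6269.
The Pigouvian subsidy equals MEB at x*: 1.61 + 0.73×1.6269 = 2.7976.

subsidy = 2.80 per unit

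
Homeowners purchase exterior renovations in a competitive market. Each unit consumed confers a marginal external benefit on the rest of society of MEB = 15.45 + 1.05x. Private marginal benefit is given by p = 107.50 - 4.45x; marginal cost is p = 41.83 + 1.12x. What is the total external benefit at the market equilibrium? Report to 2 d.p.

255.13

Market equilibrium (private): 41.83 + 1.12x = 107.50 - 4.45x → x_m = 11.7899.
Total external benefit = ∫₀^{x_m} (15.45 + 1.05x) dx = 15.45×11.7899 + ½×1.05×11.7899² = 255.1299.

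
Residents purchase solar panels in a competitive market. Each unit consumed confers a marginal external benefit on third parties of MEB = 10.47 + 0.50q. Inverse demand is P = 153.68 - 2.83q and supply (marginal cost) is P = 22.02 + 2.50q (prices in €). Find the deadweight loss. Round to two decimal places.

Market equilibrium (private): 22.02 + 2.50q = 153.68 - 2.83q → q_m = 24.7017.
Social marginal benefit = demand + MEB = 164.15 - 2.33q.
Set SMB = MC: 164.15 - 2.33q = 22.02 + 2.50q → q* = 29.4265.
Between q* and q_m the wedge SMB − MC runs linearly from 0 to MEB(q_m), so the loss is a triangle.
DWL = ½ × 4.7248 × 22.8208 = 53.9119.

DWL = €53.91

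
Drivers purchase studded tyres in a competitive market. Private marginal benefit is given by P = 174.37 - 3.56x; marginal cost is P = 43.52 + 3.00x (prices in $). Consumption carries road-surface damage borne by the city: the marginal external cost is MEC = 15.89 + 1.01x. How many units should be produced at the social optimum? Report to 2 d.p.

Social marginal benefit = demand − MEC = 158.48 - 4.57x.
Set SMB = MC: 158.48 - 4.57x = 43.52 + 3.00x → x* = 15.1863.

x* = 15.19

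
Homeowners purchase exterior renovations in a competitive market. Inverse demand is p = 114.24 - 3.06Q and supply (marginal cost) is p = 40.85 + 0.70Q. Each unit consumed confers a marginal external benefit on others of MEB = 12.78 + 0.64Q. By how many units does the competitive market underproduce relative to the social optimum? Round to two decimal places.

Market equilibrium (private): 40.85 + 0.70Q = 114.24 - 3.06Q → Q_m = 19.5186.
Social marginal benefit = demand + MEB = 127.02 - 2.42Q.
Set SMB = MC: 127.02 - 2.42Q = 40.85 + 0.70Q → Q* = 27.6186.
Gap = |19.5186 − 27.6186| = 8.1000.

8.10 units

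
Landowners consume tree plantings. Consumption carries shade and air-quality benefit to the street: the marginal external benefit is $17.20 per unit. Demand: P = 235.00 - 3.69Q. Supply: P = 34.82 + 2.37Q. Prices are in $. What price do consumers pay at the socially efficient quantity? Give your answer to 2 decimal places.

P = $102.63

Social marginal benefit = demand + MEB = 252.20 - 3.69Q.
Set SMB = MC: 252.20 - 3.69Q = 34.82 + 2.37Q → Q* = 35.8713.
Consumer price on the demand curve at Q*: 235.00 − 3.69×35.8713 = 102.6349.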